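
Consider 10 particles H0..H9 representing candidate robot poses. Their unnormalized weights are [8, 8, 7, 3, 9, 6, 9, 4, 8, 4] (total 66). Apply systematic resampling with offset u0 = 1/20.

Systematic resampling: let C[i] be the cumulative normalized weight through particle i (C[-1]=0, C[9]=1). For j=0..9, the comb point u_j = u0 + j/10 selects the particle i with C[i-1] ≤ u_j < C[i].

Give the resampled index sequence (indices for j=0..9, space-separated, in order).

0 1 2 3 4 5 6 6 8 9

C = [4/33, 8/33, 23/66, 13/33, 35/66, 41/66, 25/33, 9/11, 31/33, 1]
j=0: u_0=1/20 ∈ [0, 4/33) → index 0
j=1: u_1=3/20 ∈ [4/33, 8/33) → index 1
j=2: u_2=1/4 ∈ [8/33, 23/66) → index 2
j=3: u_3=7/20 ∈ [23/66, 13/33) → index 3
j=4: u_4=9/20 ∈ [13/33, 35/66) → index 4
j=5: u_5=11/20 ∈ [35/66, 41/66) → index 5
j=6: u_6=13/20 ∈ [41/66, 25/33) → index 6
j=7: u_7=3/4 ∈ [41/66, 25/33) → index 6
j=8: u_8=17/20 ∈ [9/11, 31/33) → index 8
j=9: u_9=19/20 ∈ [31/33, 1) → index 9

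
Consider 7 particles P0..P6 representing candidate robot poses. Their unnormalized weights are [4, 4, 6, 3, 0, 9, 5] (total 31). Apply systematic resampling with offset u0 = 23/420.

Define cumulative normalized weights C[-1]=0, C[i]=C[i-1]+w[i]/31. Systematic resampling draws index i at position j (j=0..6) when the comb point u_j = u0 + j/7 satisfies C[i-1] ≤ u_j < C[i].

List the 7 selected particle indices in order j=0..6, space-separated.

C = [4/31, 8/31, 14/31, 17/31, 17/31, 26/31, 1]
j=0: u_0=23/420 ∈ [0, 4/31) → index 0
j=1: u_1=83/420 ∈ [4/31, 8/31) → index 1
j=2: u_2=143/420 ∈ [8/31, 14/31) → index 2
j=3: u_3=29/60 ∈ [14/31, 17/31) → index 3
j=4: u_4=263/420 ∈ [17/31, 26/31) → index 5
j=5: u_5=323/420 ∈ [17/31, 26/31) → index 5
j=6: u_6=383/420 ∈ [26/31, 1) → index 6

0 1 2 3 5 5 6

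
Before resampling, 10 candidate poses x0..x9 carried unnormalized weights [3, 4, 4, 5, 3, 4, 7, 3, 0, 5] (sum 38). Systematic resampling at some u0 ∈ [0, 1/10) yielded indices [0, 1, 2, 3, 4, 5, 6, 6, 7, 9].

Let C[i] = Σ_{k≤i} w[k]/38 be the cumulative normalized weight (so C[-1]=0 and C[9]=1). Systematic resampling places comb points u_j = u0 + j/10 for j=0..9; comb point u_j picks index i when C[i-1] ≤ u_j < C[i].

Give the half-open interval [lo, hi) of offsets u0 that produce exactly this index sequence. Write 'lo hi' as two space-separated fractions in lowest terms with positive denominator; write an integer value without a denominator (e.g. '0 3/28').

C = [3/38, 7/38, 11/38, 8/19, 1/2, 23/38, 15/19, 33/38, 33/38, 1]
j=0 picked index 0: u0 ∈ [0, 3/38)
j=1 picked index 1: u0 ∈ [-2/95, 8/95)
j=2 picked index 2: u0 ∈ [-3/190, 17/190)
j=3 picked index 3: u0 ∈ [-1/95, 23/190)
j=4 picked index 4: u0 ∈ [2/95, 1/10)
j=5 picked index 5: u0 ∈ [0, 2/19)
j=6 picked index 6: u0 ∈ [1/190, 18/95)
j=7 picked index 6: u0 ∈ [-9/95, 17/190)
j=8 picked index 7: u0 ∈ [-1/95, 13/190)
j=9 picked index 9: u0 ∈ [-3/95, 1/10)
intersection: [2/95, 13/190)

2/95 13/190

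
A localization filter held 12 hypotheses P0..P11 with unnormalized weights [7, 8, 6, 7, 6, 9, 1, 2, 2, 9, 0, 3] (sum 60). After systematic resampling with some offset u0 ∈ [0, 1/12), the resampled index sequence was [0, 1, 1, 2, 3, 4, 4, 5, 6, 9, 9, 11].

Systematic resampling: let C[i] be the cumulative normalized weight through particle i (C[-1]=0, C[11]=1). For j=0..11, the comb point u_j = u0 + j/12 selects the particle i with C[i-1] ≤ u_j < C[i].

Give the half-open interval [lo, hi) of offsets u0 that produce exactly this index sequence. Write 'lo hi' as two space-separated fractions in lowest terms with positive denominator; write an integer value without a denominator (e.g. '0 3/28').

C = [7/60, 1/4, 7/20, 7/15, 17/30, 43/60, 11/15, 23/30, 4/5, 19/20, 19/20, 1]
j=0 picked index 0: u0 ∈ [0, 7/60)
j=1 picked index 1: u0 ∈ [1/30, 1/6)
j=2 picked index 1: u0 ∈ [-1/20, 1/12)
j=3 picked index 2: u0 ∈ [0, 1/10)
j=4 picked index 3: u0 ∈ [1/60, 2/15)
j=5 picked index 4: u0 ∈ [1/20, 3/20)
j=6 picked index 4: u0 ∈ [-1/30, 1/15)
j=7 picked index 5: u0 ∈ [-1/60, 2/15)
j=8 picked index 6: u0 ∈ [1/20, 1/15)
j=9 picked index 9: u0 ∈ [1/20, 1/5)
j=10 picked index 9: u0 ∈ [-1/30, 7/60)
j=11 picked index 11: u0 ∈ [1/30, 1/12)
intersection: [1/20, 1/15)

1/20 1/15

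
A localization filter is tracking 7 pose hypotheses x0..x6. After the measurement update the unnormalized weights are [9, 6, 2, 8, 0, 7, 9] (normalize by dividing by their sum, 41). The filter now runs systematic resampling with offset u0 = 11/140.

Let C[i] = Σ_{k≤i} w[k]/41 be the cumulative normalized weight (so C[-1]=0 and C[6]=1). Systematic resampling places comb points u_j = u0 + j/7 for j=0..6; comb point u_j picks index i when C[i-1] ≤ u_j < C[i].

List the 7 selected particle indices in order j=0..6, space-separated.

C = [9/41, 15/41, 17/41, 25/41, 25/41, 32/41, 1]
j=0: u_0=11/140 ∈ [0, 9/41) → index 0
j=1: u_1=31/140 ∈ [9/41, 15/41) → index 1
j=2: u_2=51/140 ∈ [9/41, 15/41) → index 1
j=3: u_3=71/140 ∈ [17/41, 25/41) → index 3
j=4: u_4=13/20 ∈ [25/41, 32/41) → index 5
j=5: u_5=111/140 ∈ [32/41, 1) → index 6
j=6: u_6=131/140 ∈ [32/41, 1) → index 6

0 1 1 3 5 6 6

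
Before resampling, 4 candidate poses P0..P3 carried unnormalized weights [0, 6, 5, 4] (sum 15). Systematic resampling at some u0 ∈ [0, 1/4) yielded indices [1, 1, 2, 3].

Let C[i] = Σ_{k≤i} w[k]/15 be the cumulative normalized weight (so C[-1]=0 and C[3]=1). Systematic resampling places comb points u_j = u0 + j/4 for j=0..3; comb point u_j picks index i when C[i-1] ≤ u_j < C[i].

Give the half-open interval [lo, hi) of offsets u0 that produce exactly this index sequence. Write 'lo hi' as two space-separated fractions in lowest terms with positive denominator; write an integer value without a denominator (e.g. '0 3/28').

C = [0, 2/5, 11/15, 1]
j=0 picked index 1: u0 ∈ [0, 2/5)
j=1 picked index 1: u0 ∈ [-1/4, 3/20)
j=2 picked index 2: u0 ∈ [-1/10, 7/30)
j=3 picked index 3: u0 ∈ [-1/60, 1/4)
intersection: [0, 3/20)

0 3/20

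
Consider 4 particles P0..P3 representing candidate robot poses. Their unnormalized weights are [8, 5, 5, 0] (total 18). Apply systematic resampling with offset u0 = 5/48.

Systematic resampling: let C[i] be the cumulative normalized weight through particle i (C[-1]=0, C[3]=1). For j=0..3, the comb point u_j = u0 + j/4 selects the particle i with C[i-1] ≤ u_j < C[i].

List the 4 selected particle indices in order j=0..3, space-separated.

C = [4/9, 13/18, 1, 1]
j=0: u_0=5/48 ∈ [0, 4/9) → index 0
j=1: u_1=17/48 ∈ [0, 4/9) → index 0
j=2: u_2=29/48 ∈ [4/9, 13/18) → index 1
j=3: u_3=41/48 ∈ [13/18, 1) → index 2

0 0 1 2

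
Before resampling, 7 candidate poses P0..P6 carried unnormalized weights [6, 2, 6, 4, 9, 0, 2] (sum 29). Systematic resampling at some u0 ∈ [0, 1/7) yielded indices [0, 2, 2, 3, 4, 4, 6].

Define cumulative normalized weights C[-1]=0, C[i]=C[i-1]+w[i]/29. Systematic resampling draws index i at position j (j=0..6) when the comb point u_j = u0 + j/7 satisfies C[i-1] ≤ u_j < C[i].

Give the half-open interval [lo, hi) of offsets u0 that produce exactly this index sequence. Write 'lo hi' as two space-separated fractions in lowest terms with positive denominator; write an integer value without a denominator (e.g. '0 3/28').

27/203 1/7

C = [6/29, 8/29, 14/29, 18/29, 27/29, 27/29, 1]
j=0 picked index 0: u0 ∈ [0, 6/29)
j=1 picked index 2: u0 ∈ [27/203, 69/203)
j=2 picked index 2: u0 ∈ [-2/203, 40/203)
j=3 picked index 3: u0 ∈ [11/203, 39/203)
j=4 picked index 4: u0 ∈ [10/203, 73/203)
j=5 picked index 4: u0 ∈ [-19/203, 44/203)
j=6 picked index 6: u0 ∈ [15/203, 1/7)
intersection: [27/203, 1/7)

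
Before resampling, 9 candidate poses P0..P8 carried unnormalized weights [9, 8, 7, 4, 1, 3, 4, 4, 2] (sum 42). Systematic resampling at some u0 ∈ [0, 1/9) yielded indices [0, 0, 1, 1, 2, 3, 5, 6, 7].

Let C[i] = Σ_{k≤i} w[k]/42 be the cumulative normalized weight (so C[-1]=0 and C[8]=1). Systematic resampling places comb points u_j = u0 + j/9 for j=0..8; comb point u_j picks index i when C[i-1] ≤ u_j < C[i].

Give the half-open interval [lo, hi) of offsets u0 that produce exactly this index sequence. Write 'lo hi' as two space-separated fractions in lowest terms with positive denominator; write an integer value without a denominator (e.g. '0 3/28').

1/42 4/63

C = [3/14, 17/42, 4/7, 2/3, 29/42, 16/21, 6/7, 20/21, 1]
j=0 picked index 0: u0 ∈ [0, 3/14)
j=1 picked index 0: u0 ∈ [-1/9, 13/126)
j=2 picked index 1: u0 ∈ [-1/126, 23/126)
j=3 picked index 1: u0 ∈ [-5/42, 1/14)
j=4 picked index 2: u0 ∈ [-5/126, 8/63)
j=5 picked index 3: u0 ∈ [1/63, 1/9)
j=6 picked index 5: u0 ∈ [1/42, 2/21)
j=7 picked index 6: u0 ∈ [-1/63, 5/63)
j=8 picked index 7: u0 ∈ [-2/63, 4/63)
intersection: [1/42, 4/63)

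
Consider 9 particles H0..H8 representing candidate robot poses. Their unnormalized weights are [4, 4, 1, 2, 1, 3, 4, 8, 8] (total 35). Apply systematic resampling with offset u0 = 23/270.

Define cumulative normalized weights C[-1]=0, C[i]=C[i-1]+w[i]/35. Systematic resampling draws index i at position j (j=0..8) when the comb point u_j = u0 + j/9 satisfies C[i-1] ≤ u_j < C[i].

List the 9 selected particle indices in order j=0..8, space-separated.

C = [4/35, 8/35, 9/35, 11/35, 12/35, 3/7, 19/35, 27/35, 1]
j=0: u_0=23/270 ∈ [0, 4/35) → index 0
j=1: u_1=53/270 ∈ [4/35, 8/35) → index 1
j=2: u_2=83/270 ∈ [9/35, 11/35) → index 3
j=3: u_3=113/270 ∈ [12/35, 3/7) → index 5
j=4: u_4=143/270 ∈ [3/7, 19/35) → index 6
j=5: u_5=173/270 ∈ [19/35, 27/35) → index 7
j=6: u_6=203/270 ∈ [19/35, 27/35) → index 7
j=7: u_7=233/270 ∈ [27/35, 1) → index 8
j=8: u_8=263/270 ∈ [27/35, 1) → index 8

0 1 3 5 6 7 7 8 8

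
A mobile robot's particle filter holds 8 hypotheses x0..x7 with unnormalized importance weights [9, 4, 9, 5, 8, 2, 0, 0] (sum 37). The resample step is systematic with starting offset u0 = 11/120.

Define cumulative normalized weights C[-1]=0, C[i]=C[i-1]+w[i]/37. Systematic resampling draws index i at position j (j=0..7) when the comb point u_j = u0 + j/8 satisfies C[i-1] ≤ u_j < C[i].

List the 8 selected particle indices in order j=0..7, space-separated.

C = [9/37, 13/37, 22/37, 27/37, 35/37, 1, 1, 1]
j=0: u_0=11/120 ∈ [0, 9/37) → index 0
j=1: u_1=13/60 ∈ [0, 9/37) → index 0
j=2: u_2=41/120 ∈ [9/37, 13/37) → index 1
j=3: u_3=7/15 ∈ [13/37, 22/37) → index 2
j=4: u_4=71/120 ∈ [13/37, 22/37) → index 2
j=5: u_5=43/60 ∈ [22/37, 27/37) → index 3
j=6: u_6=101/120 ∈ [27/37, 35/37) → index 4
j=7: u_7=29/30 ∈ [35/37, 1) → index 5

0 0 1 2 2 3 4 5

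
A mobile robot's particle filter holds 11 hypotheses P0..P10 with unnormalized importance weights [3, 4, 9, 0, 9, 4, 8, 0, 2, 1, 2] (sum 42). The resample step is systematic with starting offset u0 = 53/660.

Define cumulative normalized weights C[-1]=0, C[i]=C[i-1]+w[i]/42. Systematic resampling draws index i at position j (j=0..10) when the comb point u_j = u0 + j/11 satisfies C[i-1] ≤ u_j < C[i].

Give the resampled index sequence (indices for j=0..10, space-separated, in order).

1 2 2 2 4 4 5 6 6 8 10

C = [1/14, 1/6, 8/21, 8/21, 25/42, 29/42, 37/42, 37/42, 13/14, 20/21, 1]
j=0: u_0=53/660 ∈ [1/14, 1/6) → index 1
j=1: u_1=113/660 ∈ [1/6, 8/21) → index 2
j=2: u_2=173/660 ∈ [1/6, 8/21) → index 2
j=3: u_3=233/660 ∈ [1/6, 8/21) → index 2
j=4: u_4=293/660 ∈ [8/21, 25/42) → index 4
j=5: u_5=353/660 ∈ [8/21, 25/42) → index 4
j=6: u_6=413/660 ∈ [25/42, 29/42) → index 5
j=7: u_7=43/60 ∈ [29/42, 37/42) → index 6
j=8: u_8=533/660 ∈ [29/42, 37/42) → index 6
j=9: u_9=593/660 ∈ [37/42, 13/14) → index 8
j=10: u_10=653/660 ∈ [20/21, 1) → index 10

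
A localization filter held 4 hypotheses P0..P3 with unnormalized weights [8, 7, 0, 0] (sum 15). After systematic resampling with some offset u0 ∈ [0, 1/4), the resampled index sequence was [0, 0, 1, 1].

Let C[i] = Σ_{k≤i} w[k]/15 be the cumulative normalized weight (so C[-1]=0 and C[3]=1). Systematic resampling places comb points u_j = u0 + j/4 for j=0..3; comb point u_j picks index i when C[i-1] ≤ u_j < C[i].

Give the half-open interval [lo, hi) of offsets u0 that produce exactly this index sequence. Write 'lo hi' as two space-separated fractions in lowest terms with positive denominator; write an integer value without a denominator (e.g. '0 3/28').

C = [8/15, 1, 1, 1]
j=0 picked index 0: u0 ∈ [0, 8/15)
j=1 picked index 0: u0 ∈ [-1/4, 17/60)
j=2 picked index 1: u0 ∈ [1/30, 1/2)
j=3 picked index 1: u0 ∈ [-13/60, 1/4)
intersection: [1/30, 1/4)

1/30 1/4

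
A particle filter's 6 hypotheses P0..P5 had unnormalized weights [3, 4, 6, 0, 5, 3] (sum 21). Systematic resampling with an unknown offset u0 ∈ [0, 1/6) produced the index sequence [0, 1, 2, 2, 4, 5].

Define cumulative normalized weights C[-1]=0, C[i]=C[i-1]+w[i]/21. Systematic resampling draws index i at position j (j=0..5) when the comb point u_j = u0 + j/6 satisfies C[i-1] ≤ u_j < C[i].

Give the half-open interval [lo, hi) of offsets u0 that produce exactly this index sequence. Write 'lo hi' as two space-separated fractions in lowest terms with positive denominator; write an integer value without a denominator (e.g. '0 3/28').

C = [1/7, 1/3, 13/21, 13/21, 6/7, 1]
j=0 picked index 0: u0 ∈ [0, 1/7)
j=1 picked index 1: u0 ∈ [-1/42, 1/6)
j=2 picked index 2: u0 ∈ [0, 2/7)
j=3 picked index 2: u0 ∈ [-1/6, 5/42)
j=4 picked index 4: u0 ∈ [-1/21, 4/21)
j=5 picked index 5: u0 ∈ [1/42, 1/6)
intersection: [1/42, 5/42)

1/42 5/42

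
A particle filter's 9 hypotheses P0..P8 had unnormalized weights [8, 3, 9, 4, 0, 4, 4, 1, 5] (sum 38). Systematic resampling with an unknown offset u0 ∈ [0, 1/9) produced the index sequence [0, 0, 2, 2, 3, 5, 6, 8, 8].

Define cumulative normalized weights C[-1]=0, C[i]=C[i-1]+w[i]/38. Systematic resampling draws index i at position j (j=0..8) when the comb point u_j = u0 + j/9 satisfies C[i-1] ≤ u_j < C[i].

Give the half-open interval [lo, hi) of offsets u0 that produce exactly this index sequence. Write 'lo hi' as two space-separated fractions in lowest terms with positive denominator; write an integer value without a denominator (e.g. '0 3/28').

31/342 17/171

C = [4/19, 11/38, 10/19, 12/19, 12/19, 14/19, 16/19, 33/38, 1]
j=0 picked index 0: u0 ∈ [0, 4/19)
j=1 picked index 0: u0 ∈ [-1/9, 17/171)
j=2 picked index 2: u0 ∈ [23/342, 52/171)
j=3 picked index 2: u0 ∈ [-5/114, 11/57)
j=4 picked index 3: u0 ∈ [14/171, 32/171)
j=5 picked index 5: u0 ∈ [13/171, 31/171)
j=6 picked index 6: u0 ∈ [4/57, 10/57)
j=7 picked index 8: u0 ∈ [31/342, 2/9)
j=8 picked index 8: u0 ∈ [-7/342, 1/9)
intersection: [31/342, 17/171)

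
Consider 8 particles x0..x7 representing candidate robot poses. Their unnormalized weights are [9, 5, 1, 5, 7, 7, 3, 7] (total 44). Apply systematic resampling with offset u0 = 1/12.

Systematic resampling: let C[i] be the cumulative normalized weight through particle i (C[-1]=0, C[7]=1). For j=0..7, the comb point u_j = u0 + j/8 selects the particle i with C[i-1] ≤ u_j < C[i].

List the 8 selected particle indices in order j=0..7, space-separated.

0 1 2 4 4 5 6 7

C = [9/44, 7/22, 15/44, 5/11, 27/44, 17/22, 37/44, 1]
j=0: u_0=1/12 ∈ [0, 9/44) → index 0
j=1: u_1=5/24 ∈ [9/44, 7/22) → index 1
j=2: u_2=1/3 ∈ [7/22, 15/44) → index 2
j=3: u_3=11/24 ∈ [5/11, 27/44) → index 4
j=4: u_4=7/12 ∈ [5/11, 27/44) → index 4
j=5: u_5=17/24 ∈ [27/44, 17/22) → index 5
j=6: u_6=5/6 ∈ [17/22, 37/44) → index 6
j=7: u_7=23/24 ∈ [37/44, 1) → index 7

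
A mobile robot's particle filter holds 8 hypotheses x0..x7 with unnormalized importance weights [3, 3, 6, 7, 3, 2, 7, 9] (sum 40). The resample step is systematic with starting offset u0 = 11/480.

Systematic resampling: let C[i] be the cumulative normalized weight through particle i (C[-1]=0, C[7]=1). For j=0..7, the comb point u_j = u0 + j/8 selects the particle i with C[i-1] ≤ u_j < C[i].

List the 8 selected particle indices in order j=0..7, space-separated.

0 1 2 3 4 6 6 7

C = [3/40, 3/20, 3/10, 19/40, 11/20, 3/5, 31/40, 1]
j=0: u_0=11/480 ∈ [0, 3/40) → index 0
j=1: u_1=71/480 ∈ [3/40, 3/20) → index 1
j=2: u_2=131/480 ∈ [3/20, 3/10) → index 2
j=3: u_3=191/480 ∈ [3/10, 19/40) → index 3
j=4: u_4=251/480 ∈ [19/40, 11/20) → index 4
j=5: u_5=311/480 ∈ [3/5, 31/40) → index 6
j=6: u_6=371/480 ∈ [3/5, 31/40) → index 6
j=7: u_7=431/480 ∈ [31/40, 1) → index 7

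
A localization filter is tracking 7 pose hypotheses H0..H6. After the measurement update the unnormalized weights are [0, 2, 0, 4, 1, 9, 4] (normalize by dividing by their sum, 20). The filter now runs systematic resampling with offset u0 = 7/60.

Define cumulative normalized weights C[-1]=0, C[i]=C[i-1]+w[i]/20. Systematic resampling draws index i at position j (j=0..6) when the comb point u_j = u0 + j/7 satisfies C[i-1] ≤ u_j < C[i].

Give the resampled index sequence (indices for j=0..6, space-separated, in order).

3 3 5 5 5 6 6

C = [0, 1/10, 1/10, 3/10, 7/20, 4/5, 1]
j=0: u_0=7/60 ∈ [1/10, 3/10) → index 3
j=1: u_1=109/420 ∈ [1/10, 3/10) → index 3
j=2: u_2=169/420 ∈ [7/20, 4/5) → index 5
j=3: u_3=229/420 ∈ [7/20, 4/5) → index 5
j=4: u_4=289/420 ∈ [7/20, 4/5) → index 5
j=5: u_5=349/420 ∈ [4/5, 1) → index 6
j=6: u_6=409/420 ∈ [4/5, 1) → index 6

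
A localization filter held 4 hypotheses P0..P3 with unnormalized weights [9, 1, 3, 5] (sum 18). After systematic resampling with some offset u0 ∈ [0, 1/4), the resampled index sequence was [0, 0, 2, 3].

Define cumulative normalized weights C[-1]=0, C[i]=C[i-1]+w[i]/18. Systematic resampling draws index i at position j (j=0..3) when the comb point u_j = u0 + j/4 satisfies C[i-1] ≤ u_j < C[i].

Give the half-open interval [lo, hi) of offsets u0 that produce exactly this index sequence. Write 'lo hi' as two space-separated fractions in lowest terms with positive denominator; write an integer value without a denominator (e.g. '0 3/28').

C = [1/2, 5/9, 13/18, 1]
j=0 picked index 0: u0 ∈ [0, 1/2)
j=1 picked index 0: u0 ∈ [-1/4, 1/4)
j=2 picked index 2: u0 ∈ [1/18, 2/9)
j=3 picked index 3: u0 ∈ [-1/36, 1/4)
intersection: [1/18, 2/9)

1/18 2/9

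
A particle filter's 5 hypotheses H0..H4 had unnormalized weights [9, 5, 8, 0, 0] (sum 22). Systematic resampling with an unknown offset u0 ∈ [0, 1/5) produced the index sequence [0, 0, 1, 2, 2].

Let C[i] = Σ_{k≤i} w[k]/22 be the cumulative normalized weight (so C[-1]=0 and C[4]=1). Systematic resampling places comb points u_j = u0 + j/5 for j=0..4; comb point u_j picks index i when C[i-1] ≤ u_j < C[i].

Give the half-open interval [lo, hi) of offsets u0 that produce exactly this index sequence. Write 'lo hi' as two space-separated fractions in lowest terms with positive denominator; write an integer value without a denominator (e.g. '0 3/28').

2/55 1/5

C = [9/22, 7/11, 1, 1, 1]
j=0 picked index 0: u0 ∈ [0, 9/22)
j=1 picked index 0: u0 ∈ [-1/5, 23/110)
j=2 picked index 1: u0 ∈ [1/110, 13/55)
j=3 picked index 2: u0 ∈ [2/55, 2/5)
j=4 picked index 2: u0 ∈ [-9/55, 1/5)
intersection: [2/55, 1/5)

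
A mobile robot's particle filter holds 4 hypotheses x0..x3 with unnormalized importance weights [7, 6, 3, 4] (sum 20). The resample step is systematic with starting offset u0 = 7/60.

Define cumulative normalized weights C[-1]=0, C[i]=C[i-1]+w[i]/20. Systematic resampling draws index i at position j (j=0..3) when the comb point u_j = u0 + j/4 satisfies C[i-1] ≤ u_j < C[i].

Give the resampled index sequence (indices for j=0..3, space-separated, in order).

C = [7/20, 13/20, 4/5, 1]
j=0: u_0=7/60 ∈ [0, 7/20) → index 0
j=1: u_1=11/30 ∈ [7/20, 13/20) → index 1
j=2: u_2=37/60 ∈ [7/20, 13/20) → index 1
j=3: u_3=13/15 ∈ [4/5, 1) → index 3

0 1 1 3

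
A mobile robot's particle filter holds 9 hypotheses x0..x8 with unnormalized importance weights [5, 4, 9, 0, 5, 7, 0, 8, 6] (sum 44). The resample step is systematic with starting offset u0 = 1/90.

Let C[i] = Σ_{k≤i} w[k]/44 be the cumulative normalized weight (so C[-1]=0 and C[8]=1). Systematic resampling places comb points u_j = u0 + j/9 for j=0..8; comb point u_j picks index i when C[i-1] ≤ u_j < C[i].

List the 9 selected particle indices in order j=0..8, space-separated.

0 1 2 2 4 5 5 7 8

C = [5/44, 9/44, 9/22, 9/22, 23/44, 15/22, 15/22, 19/22, 1]
j=0: u_0=1/90 ∈ [0, 5/44) → index 0
j=1: u_1=11/90 ∈ [5/44, 9/44) → index 1
j=2: u_2=7/30 ∈ [9/44, 9/22) → index 2
j=3: u_3=31/90 ∈ [9/44, 9/22) → index 2
j=4: u_4=41/90 ∈ [9/22, 23/44) → index 4
j=5: u_5=17/30 ∈ [23/44, 15/22) → index 5
j=6: u_6=61/90 ∈ [23/44, 15/22) → index 5
j=7: u_7=71/90 ∈ [15/22, 19/22) → index 7
j=8: u_8=9/10 ∈ [19/22, 1) → index 8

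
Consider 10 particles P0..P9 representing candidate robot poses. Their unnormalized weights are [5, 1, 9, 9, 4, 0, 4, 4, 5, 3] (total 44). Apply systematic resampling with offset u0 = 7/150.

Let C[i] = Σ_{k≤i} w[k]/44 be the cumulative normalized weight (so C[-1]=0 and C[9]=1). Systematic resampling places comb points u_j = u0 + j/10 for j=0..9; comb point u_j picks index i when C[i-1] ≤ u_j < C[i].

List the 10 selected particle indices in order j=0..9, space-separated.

C = [5/44, 3/22, 15/44, 6/11, 7/11, 7/11, 8/11, 9/11, 41/44, 1]
j=0: u_0=7/150 ∈ [0, 5/44) → index 0
j=1: u_1=11/75 ∈ [3/22, 15/44) → index 2
j=2: u_2=37/150 ∈ [3/22, 15/44) → index 2
j=3: u_3=26/75 ∈ [15/44, 6/11) → index 3
j=4: u_4=67/150 ∈ [15/44, 6/11) → index 3
j=5: u_5=41/75 ∈ [6/11, 7/11) → index 4
j=6: u_6=97/150 ∈ [7/11, 8/11) → index 6
j=7: u_7=56/75 ∈ [8/11, 9/11) → index 7
j=8: u_8=127/150 ∈ [9/11, 41/44) → index 8
j=9: u_9=71/75 ∈ [41/44, 1) → index 9

0 2 2 3 3 4 6 7 8 9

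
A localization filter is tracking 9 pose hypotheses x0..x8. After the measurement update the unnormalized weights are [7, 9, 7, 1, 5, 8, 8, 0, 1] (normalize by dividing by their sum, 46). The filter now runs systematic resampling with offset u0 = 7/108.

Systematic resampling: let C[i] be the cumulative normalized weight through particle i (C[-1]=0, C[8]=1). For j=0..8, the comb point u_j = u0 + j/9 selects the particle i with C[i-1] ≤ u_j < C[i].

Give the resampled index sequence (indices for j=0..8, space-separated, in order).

0 1 1 2 3 4 5 6 6

C = [7/46, 8/23, 1/2, 12/23, 29/46, 37/46, 45/46, 45/46, 1]
j=0: u_0=7/108 ∈ [0, 7/46) → index 0
j=1: u_1=19/108 ∈ [7/46, 8/23) → index 1
j=2: u_2=31/108 ∈ [7/46, 8/23) → index 1
j=3: u_3=43/108 ∈ [8/23, 1/2) → index 2
j=4: u_4=55/108 ∈ [1/2, 12/23) → index 3
j=5: u_5=67/108 ∈ [12/23, 29/46) → index 4
j=6: u_6=79/108 ∈ [29/46, 37/46) → index 5
j=7: u_7=91/108 ∈ [37/46, 45/46) → index 6
j=8: u_8=103/108 ∈ [37/46, 45/46) → index 6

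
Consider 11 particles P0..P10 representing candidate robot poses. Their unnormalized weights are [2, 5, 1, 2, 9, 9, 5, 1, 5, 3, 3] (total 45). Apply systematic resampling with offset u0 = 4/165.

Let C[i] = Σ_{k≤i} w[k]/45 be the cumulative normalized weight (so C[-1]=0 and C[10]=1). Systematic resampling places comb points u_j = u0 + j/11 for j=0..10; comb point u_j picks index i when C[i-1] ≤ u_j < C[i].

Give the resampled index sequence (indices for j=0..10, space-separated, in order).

0 1 3 4 4 5 5 6 7 8 10

C = [2/45, 7/45, 8/45, 2/9, 19/45, 28/45, 11/15, 34/45, 13/15, 14/15, 1]
j=0: u_0=4/165 ∈ [0, 2/45) → index 0
j=1: u_1=19/165 ∈ [2/45, 7/45) → index 1
j=2: u_2=34/165 ∈ [8/45, 2/9) → index 3
j=3: u_3=49/165 ∈ [2/9, 19/45) → index 4
j=4: u_4=64/165 ∈ [2/9, 19/45) → index 4
j=5: u_5=79/165 ∈ [19/45, 28/45) → index 5
j=6: u_6=94/165 ∈ [19/45, 28/45) → index 5
j=7: u_7=109/165 ∈ [28/45, 11/15) → index 6
j=8: u_8=124/165 ∈ [11/15, 34/45) → index 7
j=9: u_9=139/165 ∈ [34/45, 13/15) → index 8
j=10: u_10=14/15 ∈ [14/15, 1) → index 10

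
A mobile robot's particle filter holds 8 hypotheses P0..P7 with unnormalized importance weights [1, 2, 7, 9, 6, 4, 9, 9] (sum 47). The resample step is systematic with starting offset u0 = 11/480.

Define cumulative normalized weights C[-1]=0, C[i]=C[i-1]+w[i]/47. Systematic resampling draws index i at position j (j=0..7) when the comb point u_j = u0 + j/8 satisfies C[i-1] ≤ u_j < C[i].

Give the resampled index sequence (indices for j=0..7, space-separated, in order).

C = [1/47, 3/47, 10/47, 19/47, 25/47, 29/47, 38/47, 1]
j=0: u_0=11/480 ∈ [1/47, 3/47) → index 1
j=1: u_1=71/480 ∈ [3/47, 10/47) → index 2
j=2: u_2=131/480 ∈ [10/47, 19/47) → index 3
j=3: u_3=191/480 ∈ [10/47, 19/47) → index 3
j=4: u_4=251/480 ∈ [19/47, 25/47) → index 4
j=5: u_5=311/480 ∈ [29/47, 38/47) → index 6
j=6: u_6=371/480 ∈ [29/47, 38/47) → index 6
j=7: u_7=431/480 ∈ [38/47, 1) → index 7

1 2 3 3 4 6 6 7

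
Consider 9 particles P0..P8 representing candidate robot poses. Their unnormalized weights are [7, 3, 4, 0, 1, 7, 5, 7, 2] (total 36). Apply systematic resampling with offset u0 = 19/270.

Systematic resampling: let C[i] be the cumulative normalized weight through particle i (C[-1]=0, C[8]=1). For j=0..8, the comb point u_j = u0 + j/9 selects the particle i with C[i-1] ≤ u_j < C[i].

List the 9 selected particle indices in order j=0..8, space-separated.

0 0 2 4 5 6 6 7 8

C = [7/36, 5/18, 7/18, 7/18, 5/12, 11/18, 3/4, 17/18, 1]
j=0: u_0=19/270 ∈ [0, 7/36) → index 0
j=1: u_1=49/270 ∈ [0, 7/36) → index 0
j=2: u_2=79/270 ∈ [5/18, 7/18) → index 2
j=3: u_3=109/270 ∈ [7/18, 5/12) → index 4
j=4: u_4=139/270 ∈ [5/12, 11/18) → index 5
j=5: u_5=169/270 ∈ [11/18, 3/4) → index 6
j=6: u_6=199/270 ∈ [11/18, 3/4) → index 6
j=7: u_7=229/270 ∈ [3/4, 17/18) → index 7
j=8: u_8=259/270 ∈ [17/18, 1) → index 8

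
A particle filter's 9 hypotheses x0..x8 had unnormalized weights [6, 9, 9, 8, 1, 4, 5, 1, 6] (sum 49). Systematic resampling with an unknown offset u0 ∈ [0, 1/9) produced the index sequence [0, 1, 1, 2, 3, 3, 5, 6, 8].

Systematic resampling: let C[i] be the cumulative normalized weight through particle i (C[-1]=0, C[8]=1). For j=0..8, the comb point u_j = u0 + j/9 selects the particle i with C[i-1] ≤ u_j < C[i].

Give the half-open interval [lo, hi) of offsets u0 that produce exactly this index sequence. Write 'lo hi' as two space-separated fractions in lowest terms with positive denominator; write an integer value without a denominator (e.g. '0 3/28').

C = [6/49, 15/49, 24/49, 32/49, 33/49, 37/49, 6/7, 43/49, 1]
j=0 picked index 0: u0 ∈ [0, 6/49)
j=1 picked index 1: u0 ∈ [5/441, 86/441)
j=2 picked index 1: u0 ∈ [-44/441, 37/441)
j=3 picked index 2: u0 ∈ [-4/147, 23/147)
j=4 picked index 3: u0 ∈ [20/441, 92/441)
j=5 picked index 3: u0 ∈ [-29/441, 43/441)
j=6 picked index 5: u0 ∈ [1/147, 13/147)
j=7 picked index 6: u0 ∈ [-10/441, 5/63)
j=8 picked index 8: u0 ∈ [-5/441, 1/9)
intersection: [20/441, 5/63)

20/441 5/63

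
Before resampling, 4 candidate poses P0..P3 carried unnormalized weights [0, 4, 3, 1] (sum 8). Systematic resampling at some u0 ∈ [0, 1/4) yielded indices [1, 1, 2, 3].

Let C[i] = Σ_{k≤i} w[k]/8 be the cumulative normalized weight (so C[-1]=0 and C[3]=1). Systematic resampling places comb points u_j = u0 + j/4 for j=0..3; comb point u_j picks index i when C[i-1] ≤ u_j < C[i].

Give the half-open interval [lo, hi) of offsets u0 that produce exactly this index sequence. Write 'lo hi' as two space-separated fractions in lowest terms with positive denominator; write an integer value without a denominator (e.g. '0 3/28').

C = [0, 1/2, 7/8, 1]
j=0 picked index 1: u0 ∈ [0, 1/2)
j=1 picked index 1: u0 ∈ [-1/4, 1/4)
j=2 picked index 2: u0 ∈ [0, 3/8)
j=3 picked index 3: u0 ∈ [1/8, 1/4)
intersection: [1/8, 1/4)

1/8 1/4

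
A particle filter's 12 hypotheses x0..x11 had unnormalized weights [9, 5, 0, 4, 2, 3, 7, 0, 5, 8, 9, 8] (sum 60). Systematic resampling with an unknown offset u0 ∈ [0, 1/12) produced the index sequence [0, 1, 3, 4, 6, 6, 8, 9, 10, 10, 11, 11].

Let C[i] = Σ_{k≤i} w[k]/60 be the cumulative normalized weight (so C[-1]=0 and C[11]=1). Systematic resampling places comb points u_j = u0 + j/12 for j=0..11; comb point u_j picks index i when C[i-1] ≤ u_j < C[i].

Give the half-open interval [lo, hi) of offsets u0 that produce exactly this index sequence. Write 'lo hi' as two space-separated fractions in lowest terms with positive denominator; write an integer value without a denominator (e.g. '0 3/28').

1/15 1/12

C = [3/20, 7/30, 7/30, 3/10, 1/3, 23/60, 1/2, 1/2, 7/12, 43/60, 13/15, 1]
j=0 picked index 0: u0 ∈ [0, 3/20)
j=1 picked index 1: u0 ∈ [1/15, 3/20)
j=2 picked index 3: u0 ∈ [1/15, 2/15)
j=3 picked index 4: u0 ∈ [1/20, 1/12)
j=4 picked index 6: u0 ∈ [1/20, 1/6)
j=5 picked index 6: u0 ∈ [-1/30, 1/12)
j=6 picked index 8: u0 ∈ [0, 1/12)
j=7 picked index 9: u0 ∈ [0, 2/15)
j=8 picked index 10: u0 ∈ [1/20, 1/5)
j=9 picked index 10: u0 ∈ [-1/30, 7/60)
j=10 picked index 11: u0 ∈ [1/30, 1/6)
j=11 picked index 11: u0 ∈ [-1/20, 1/12)
intersection: [1/15, 1/12)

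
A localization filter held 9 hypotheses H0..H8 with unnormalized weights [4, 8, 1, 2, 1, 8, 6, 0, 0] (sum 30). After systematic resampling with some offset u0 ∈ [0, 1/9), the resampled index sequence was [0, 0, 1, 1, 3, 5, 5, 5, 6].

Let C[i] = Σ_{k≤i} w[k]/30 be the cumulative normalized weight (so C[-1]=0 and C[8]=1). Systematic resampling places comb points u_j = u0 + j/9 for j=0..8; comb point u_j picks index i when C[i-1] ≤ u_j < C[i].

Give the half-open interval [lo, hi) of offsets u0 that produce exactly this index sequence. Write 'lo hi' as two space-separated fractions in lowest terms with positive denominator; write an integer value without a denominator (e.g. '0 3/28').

0 1/45

C = [2/15, 2/5, 13/30, 1/2, 8/15, 4/5, 1, 1, 1]
j=0 picked index 0: u0 ∈ [0, 2/15)
j=1 picked index 0: u0 ∈ [-1/9, 1/45)
j=2 picked index 1: u0 ∈ [-4/45, 8/45)
j=3 picked index 1: u0 ∈ [-1/5, 1/15)
j=4 picked index 3: u0 ∈ [-1/90, 1/18)
j=5 picked index 5: u0 ∈ [-1/45, 11/45)
j=6 picked index 5: u0 ∈ [-2/15, 2/15)
j=7 picked index 5: u0 ∈ [-11/45, 1/45)
j=8 picked index 6: u0 ∈ [-4/45, 1/9)
intersection: [0, 1/45)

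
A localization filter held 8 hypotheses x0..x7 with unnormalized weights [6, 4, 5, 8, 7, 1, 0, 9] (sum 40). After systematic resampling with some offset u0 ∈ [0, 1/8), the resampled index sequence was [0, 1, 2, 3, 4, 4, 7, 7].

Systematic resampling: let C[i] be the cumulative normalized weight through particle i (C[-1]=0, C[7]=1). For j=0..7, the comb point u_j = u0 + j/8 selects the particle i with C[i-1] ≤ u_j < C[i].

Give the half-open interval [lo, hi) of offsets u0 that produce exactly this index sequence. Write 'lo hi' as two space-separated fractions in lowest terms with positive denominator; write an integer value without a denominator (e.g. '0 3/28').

C = [3/20, 1/4, 3/8, 23/40, 3/4, 31/40, 31/40, 1]
j=0 picked index 0: u0 ∈ [0, 3/20)
j=1 picked index 1: u0 ∈ [1/40, 1/8)
j=2 picked index 2: u0 ∈ [0, 1/8)
j=3 picked index 3: u0 ∈ [0, 1/5)
j=4 picked index 4: u0 ∈ [3/40, 1/4)
j=5 picked index 4: u0 ∈ [-1/20, 1/8)
j=6 picked index 7: u0 ∈ [1/40, 1/4)
j=7 picked index 7: u0 ∈ [-1/10, 1/8)
intersection: [3/40, 1/8)

3/40 1/8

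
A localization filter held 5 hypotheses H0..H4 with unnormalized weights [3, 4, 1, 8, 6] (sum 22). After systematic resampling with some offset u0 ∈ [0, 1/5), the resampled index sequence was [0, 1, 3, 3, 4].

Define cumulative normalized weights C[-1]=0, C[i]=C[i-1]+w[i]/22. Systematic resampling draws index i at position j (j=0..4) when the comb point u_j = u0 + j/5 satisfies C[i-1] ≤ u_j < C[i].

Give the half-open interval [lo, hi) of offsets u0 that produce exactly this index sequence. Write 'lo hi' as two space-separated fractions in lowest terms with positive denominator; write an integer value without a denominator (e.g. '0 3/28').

0 13/110

C = [3/22, 7/22, 4/11, 8/11, 1]
j=0 picked index 0: u0 ∈ [0, 3/22)
j=1 picked index 1: u0 ∈ [-7/110, 13/110)
j=2 picked index 3: u0 ∈ [-2/55, 18/55)
j=3 picked index 3: u0 ∈ [-13/55, 7/55)
j=4 picked index 4: u0 ∈ [-4/55, 1/5)
intersection: [0, 13/110)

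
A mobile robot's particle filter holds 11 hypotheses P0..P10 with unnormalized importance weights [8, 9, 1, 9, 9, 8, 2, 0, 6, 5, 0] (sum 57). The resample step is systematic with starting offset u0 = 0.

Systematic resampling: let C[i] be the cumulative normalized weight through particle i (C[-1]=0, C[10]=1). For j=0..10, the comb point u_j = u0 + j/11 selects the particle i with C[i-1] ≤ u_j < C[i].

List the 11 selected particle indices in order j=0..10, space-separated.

C = [8/57, 17/57, 6/19, 9/19, 12/19, 44/57, 46/57, 46/57, 52/57, 1, 1]
j=0: u_0=0 ∈ [0, 8/57) → index 0
j=1: u_1=1/11 ∈ [0, 8/57) → index 0
j=2: u_2=2/11 ∈ [8/57, 17/57) → index 1
j=3: u_3=3/11 ∈ [8/57, 17/57) → index 1
j=4: u_4=4/11 ∈ [6/19, 9/19) → index 3
j=5: u_5=5/11 ∈ [6/19, 9/19) → index 3
j=6: u_6=6/11 ∈ [9/19, 12/19) → index 4
j=7: u_7=7/11 ∈ [12/19, 44/57) → index 5
j=8: u_8=8/11 ∈ [12/19, 44/57) → index 5
j=9: u_9=9/11 ∈ [46/57, 52/57) → index 8
j=10: u_10=10/11 ∈ [46/57, 52/57) → index 8

0 0 1 1 3 3 4 5 5 8 8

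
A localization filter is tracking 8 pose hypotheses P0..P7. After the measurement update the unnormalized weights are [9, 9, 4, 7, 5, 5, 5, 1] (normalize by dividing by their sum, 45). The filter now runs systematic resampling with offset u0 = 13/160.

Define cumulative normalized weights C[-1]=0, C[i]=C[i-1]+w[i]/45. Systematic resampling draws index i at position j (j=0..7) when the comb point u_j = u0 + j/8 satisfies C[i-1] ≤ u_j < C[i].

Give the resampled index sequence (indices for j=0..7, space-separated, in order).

0 1 1 2 3 4 5 6

C = [1/5, 2/5, 22/45, 29/45, 34/45, 13/15, 44/45, 1]
j=0: u_0=13/160 ∈ [0, 1/5) → index 0
j=1: u_1=33/160 ∈ [1/5, 2/5) → index 1
j=2: u_2=53/160 ∈ [1/5, 2/5) → index 1
j=3: u_3=73/160 ∈ [2/5, 22/45) → index 2
j=4: u_4=93/160 ∈ [22/45, 29/45) → index 3
j=5: u_5=113/160 ∈ [29/45, 34/45) → index 4
j=6: u_6=133/160 ∈ [34/45, 13/15) → index 5
j=7: u_7=153/160 ∈ [13/15, 44/45) → index 6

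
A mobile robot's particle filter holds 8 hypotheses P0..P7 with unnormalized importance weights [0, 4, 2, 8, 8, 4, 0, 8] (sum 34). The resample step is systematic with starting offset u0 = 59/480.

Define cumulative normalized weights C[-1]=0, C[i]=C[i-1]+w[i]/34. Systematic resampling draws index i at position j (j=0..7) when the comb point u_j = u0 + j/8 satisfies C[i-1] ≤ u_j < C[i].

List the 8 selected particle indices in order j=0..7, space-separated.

C = [0, 2/17, 3/17, 7/17, 11/17, 13/17, 13/17, 1]
j=0: u_0=59/480 ∈ [2/17, 3/17) → index 2
j=1: u_1=119/480 ∈ [3/17, 7/17) → index 3
j=2: u_2=179/480 ∈ [3/17, 7/17) → index 3
j=3: u_3=239/480 ∈ [7/17, 11/17) → index 4
j=4: u_4=299/480 ∈ [7/17, 11/17) → index 4
j=5: u_5=359/480 ∈ [11/17, 13/17) → index 5
j=6: u_6=419/480 ∈ [13/17, 1) → index 7
j=7: u_7=479/480 ∈ [13/17, 1) → index 7

2 3 3 4 4 5 7 7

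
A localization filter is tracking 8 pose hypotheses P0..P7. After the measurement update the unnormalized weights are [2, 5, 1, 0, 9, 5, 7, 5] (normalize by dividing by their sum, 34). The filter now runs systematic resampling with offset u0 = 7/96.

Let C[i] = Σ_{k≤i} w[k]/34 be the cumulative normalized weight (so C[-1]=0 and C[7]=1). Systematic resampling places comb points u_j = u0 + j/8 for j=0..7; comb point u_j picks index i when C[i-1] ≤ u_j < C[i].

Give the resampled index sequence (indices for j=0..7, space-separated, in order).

C = [1/17, 7/34, 4/17, 4/17, 1/2, 11/17, 29/34, 1]
j=0: u_0=7/96 ∈ [1/17, 7/34) → index 1
j=1: u_1=19/96 ∈ [1/17, 7/34) → index 1
j=2: u_2=31/96 ∈ [4/17, 1/2) → index 4
j=3: u_3=43/96 ∈ [4/17, 1/2) → index 4
j=4: u_4=55/96 ∈ [1/2, 11/17) → index 5
j=5: u_5=67/96 ∈ [11/17, 29/34) → index 6
j=6: u_6=79/96 ∈ [11/17, 29/34) → index 6
j=7: u_7=91/96 ∈ [29/34, 1) → index 7

1 1 4 4 5 6 6 7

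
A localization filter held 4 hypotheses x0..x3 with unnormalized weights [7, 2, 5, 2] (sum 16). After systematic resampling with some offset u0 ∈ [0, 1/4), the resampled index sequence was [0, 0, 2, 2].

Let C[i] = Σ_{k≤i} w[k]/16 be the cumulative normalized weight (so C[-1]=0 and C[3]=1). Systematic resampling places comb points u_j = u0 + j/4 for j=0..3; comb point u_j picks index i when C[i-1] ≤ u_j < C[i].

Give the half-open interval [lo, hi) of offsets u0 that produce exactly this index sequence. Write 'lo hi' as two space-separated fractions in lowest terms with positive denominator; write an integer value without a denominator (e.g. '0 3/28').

C = [7/16, 9/16, 7/8, 1]
j=0 picked index 0: u0 ∈ [0, 7/16)
j=1 picked index 0: u0 ∈ [-1/4, 3/16)
j=2 picked index 2: u0 ∈ [1/16, 3/8)
j=3 picked index 2: u0 ∈ [-3/16, 1/8)
intersection: [1/16, 1/8)

1/16 1/8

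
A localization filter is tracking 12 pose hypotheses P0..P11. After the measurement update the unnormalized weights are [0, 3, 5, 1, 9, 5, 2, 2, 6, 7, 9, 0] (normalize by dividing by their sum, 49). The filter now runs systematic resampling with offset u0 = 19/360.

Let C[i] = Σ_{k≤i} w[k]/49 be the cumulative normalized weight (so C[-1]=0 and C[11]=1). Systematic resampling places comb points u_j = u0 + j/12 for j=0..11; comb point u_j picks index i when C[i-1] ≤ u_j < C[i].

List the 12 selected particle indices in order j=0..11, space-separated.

1 2 4 4 5 6 8 8 9 9 10 10

C = [0, 3/49, 8/49, 9/49, 18/49, 23/49, 25/49, 27/49, 33/49, 40/49, 1, 1]
j=0: u_0=19/360 ∈ [0, 3/49) → index 1
j=1: u_1=49/360 ∈ [3/49, 8/49) → index 2
j=2: u_2=79/360 ∈ [9/49, 18/49) → index 4
j=3: u_3=109/360 ∈ [9/49, 18/49) → index 4
j=4: u_4=139/360 ∈ [18/49, 23/49) → index 5
j=5: u_5=169/360 ∈ [23/49, 25/49) → index 6
j=6: u_6=199/360 ∈ [27/49, 33/49) → index 8
j=7: u_7=229/360 ∈ [27/49, 33/49) → index 8
j=8: u_8=259/360 ∈ [33/49, 40/49) → index 9
j=9: u_9=289/360 ∈ [33/49, 40/49) → index 9
j=10: u_10=319/360 ∈ [40/49, 1) → index 10
j=11: u_11=349/360 ∈ [40/49, 1) → index 10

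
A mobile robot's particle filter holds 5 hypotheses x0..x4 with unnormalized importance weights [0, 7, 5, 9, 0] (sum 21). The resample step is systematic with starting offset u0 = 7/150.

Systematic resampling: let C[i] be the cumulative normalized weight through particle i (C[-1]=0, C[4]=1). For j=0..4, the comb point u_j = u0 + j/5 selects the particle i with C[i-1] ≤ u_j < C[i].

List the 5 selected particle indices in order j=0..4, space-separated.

1 1 2 3 3

C = [0, 1/3, 4/7, 1, 1]
j=0: u_0=7/150 ∈ [0, 1/3) → index 1
j=1: u_1=37/150 ∈ [0, 1/3) → index 1
j=2: u_2=67/150 ∈ [1/3, 4/7) → index 2
j=3: u_3=97/150 ∈ [4/7, 1) → index 3
j=4: u_4=127/150 ∈ [4/7, 1) → index 3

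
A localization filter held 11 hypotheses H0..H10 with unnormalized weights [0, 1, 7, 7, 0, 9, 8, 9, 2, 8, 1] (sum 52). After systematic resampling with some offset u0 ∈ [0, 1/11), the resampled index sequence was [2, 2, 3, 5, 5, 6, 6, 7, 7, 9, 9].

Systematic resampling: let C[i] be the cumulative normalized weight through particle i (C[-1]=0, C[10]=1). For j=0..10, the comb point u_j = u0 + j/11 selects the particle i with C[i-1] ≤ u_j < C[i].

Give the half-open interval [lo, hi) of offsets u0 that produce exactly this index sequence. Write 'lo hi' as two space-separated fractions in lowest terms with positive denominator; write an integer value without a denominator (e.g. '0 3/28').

1/52 35/572

C = [0, 1/52, 2/13, 15/52, 15/52, 6/13, 8/13, 41/52, 43/52, 51/52, 1]
j=0 picked index 2: u0 ∈ [1/52, 2/13)
j=1 picked index 2: u0 ∈ [-41/572, 9/143)
j=2 picked index 3: u0 ∈ [-4/143, 61/572)
j=3 picked index 5: u0 ∈ [9/572, 27/143)
j=4 picked index 5: u0 ∈ [-43/572, 14/143)
j=5 picked index 6: u0 ∈ [1/143, 23/143)
j=6 picked index 6: u0 ∈ [-12/143, 10/143)
j=7 picked index 7: u0 ∈ [-3/143, 87/572)
j=8 picked index 7: u0 ∈ [-16/143, 35/572)
j=9 picked index 9: u0 ∈ [5/572, 93/572)
j=10 picked index 9: u0 ∈ [-47/572, 41/572)
intersection: [1/52, 35/572)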